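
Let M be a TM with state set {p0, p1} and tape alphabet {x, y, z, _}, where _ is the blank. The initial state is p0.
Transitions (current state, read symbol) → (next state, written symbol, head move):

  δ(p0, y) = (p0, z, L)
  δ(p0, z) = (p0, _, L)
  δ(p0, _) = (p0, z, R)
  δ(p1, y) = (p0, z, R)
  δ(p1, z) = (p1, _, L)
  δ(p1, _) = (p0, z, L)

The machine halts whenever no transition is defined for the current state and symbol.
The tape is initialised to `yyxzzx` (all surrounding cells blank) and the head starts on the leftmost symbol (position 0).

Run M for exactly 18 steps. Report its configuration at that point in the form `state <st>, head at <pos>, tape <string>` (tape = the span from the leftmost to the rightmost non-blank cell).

state p0, head at -2, tape zz___xzzx

p0 | ___[y]yxzzx   read y → write z, move L, go to p0
p0 | __[_]zyxzzx   read _ → write z, move R, go to p0
p0 | __z[z]yxzzx   read z → write _, move L, go to p0
p0 | __[z]_yxzzx   read z → write _, move L, go to p0
p0 | _[_]__yxzzx   read _ → write z, move R, go to p0
p0 | _z[_]_yxzzx   read _ → write z, move R, go to p0
p0 | _zz[_]yxzzx   read _ → write z, move R, go to p0
p0 | _zzz[y]xzzx   read y → write z, move L, go to p0
p0 | _zz[z]zxzzx   read z → write _, move L, go to p0
p0 | _z[z]_zxzzx   read z → write _, move L, go to p0
p0 | _[z]__zxzzx   read z → write _, move L, go to p0
p0 | [_]___zxzzx   read _ → write z, move R, go to p0
p0 | z[_]__zxzzx   read _ → write z, move R, go to p0
p0 | zz[_]_zxzzx   read _ → write z, move R, go to p0
p0 | zzz[_]zxzzx   read _ → write z, move R, go to p0
p0 | zzzz[z]xzzx   read z → write _, move L, go to p0
p0 | zzz[z]_xzzx   read z → write _, move L, go to p0
p0 | zz[z]__xzzx   read z → write _, move L, go to p0
p0 | z[z]___xzzx
After 18 steps: state p0, head at -2, tape zz___xzzx.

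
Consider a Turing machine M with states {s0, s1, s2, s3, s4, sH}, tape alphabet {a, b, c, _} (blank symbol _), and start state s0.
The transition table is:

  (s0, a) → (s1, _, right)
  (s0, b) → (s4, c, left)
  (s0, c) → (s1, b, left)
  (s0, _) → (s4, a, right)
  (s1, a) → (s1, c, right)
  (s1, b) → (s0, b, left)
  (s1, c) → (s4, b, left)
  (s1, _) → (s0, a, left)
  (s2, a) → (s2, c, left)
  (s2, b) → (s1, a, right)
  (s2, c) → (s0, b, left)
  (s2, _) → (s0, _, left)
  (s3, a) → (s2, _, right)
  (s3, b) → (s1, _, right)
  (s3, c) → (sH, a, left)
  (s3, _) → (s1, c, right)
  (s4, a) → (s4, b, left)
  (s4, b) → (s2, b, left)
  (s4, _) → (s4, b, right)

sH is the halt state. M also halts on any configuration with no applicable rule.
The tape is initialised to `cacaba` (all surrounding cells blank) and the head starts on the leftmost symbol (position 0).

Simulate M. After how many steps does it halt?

s0 | _____[c]acaba   read c → write b, move left, go to s1
s1 | ____[_]bacaba   read _ → write a, move left, go to s0
s0 | ___[_]abacaba   read _ → write a, move right, go to s4
s4 | ___a[a]bacaba   read a → write b, move left, go to s4
s4 | ___[a]bbacaba   read a → write b, move left, go to s4
s4 | __[_]bbbacaba   read _ → write b, move right, go to s4
s4 | __b[b]bbacaba   read b → write b, move left, go to s2
s2 | __[b]bbbacaba   read b → write a, move right, go to s1
s1 | __a[b]bbacaba   read b → write b, move left, go to s0
s0 | __[a]bbbacaba   read a → write _, move right, go to s1
s1 | ___[b]bbacaba   read b → write b, move left, go to s0
s0 | __[_]bbbacaba   read _ → write a, move right, go to s4
s4 | __a[b]bbacaba   read b → write b, move left, go to s2
s2 | __[a]bbbacaba   read a → write c, move left, go to s2
s2 | _[_]cbbbacaba   read _ → write _, move left, go to s0
s0 | [_]_cbbbacaba   read _ → write a, move right, go to s4
s4 | a[_]cbbbacaba   read _ → write b, move right, go to s4
s4 | ab[c]bbbacaba
M halts after 17 transitions.

17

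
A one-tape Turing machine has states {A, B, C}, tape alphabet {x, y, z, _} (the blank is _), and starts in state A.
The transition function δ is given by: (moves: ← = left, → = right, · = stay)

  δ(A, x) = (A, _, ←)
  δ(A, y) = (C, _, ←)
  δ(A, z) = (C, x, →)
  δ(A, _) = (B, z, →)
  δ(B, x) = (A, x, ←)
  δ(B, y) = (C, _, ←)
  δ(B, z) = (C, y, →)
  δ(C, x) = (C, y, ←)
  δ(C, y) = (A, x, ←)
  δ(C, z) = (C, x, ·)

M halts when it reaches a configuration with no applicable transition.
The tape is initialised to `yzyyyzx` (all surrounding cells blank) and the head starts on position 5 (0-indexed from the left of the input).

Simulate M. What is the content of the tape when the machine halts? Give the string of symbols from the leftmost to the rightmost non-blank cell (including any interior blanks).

A | __yzyyy[z]x   read z → write x, move →, go to C
C | __yzyyyx[x]   read x → write y, move ←, go to C
C | __yzyyy[x]y   read x → write y, move ←, go to C
C | __yzyy[y]yy   read y → write x, move ←, go to A
A | __yzy[y]xyy   read y → write _, move ←, go to C
C | __yz[y]_xyy   read y → write x, move ←, go to A
A | __y[z]x_xyy   read z → write x, move →, go to C
C | __yx[x]_xyy   read x → write y, move ←, go to C
C | __y[x]y_xyy   read x → write y, move ←, go to C
C | __[y]yy_xyy   read y → write x, move ←, go to A
A | _[_]xyy_xyy   read _ → write z, move →, go to B
B | _z[x]yy_xyy   read x → write x, move ←, go to A
A | _[z]xyy_xyy   read z → write x, move →, go to C
C | _x[x]yy_xyy   read x → write y, move ←, go to C
C | _[x]yyy_xyy   read x → write y, move ←, go to C
C | [_]yyyy_xyy
The non-blank tape span at halt is yyyy_xyy.

yyyy_xyy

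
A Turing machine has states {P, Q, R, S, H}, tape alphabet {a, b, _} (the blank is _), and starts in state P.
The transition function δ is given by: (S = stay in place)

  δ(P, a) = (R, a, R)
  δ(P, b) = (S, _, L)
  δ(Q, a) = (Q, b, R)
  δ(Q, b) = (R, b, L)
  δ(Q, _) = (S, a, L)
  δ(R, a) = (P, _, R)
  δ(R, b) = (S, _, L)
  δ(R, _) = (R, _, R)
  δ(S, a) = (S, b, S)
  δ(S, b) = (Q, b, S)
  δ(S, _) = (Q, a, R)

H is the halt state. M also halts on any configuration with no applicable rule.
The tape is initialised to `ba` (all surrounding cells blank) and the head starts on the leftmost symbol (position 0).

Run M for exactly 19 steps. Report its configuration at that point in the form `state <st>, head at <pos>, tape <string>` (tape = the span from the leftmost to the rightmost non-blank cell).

state Q, head at -3, tape baaaa

P | ___[b]a   read b → write _, move L, go to S
S | __[_]_a   read _ → write a, move R, go to Q
Q | __a[_]a   read _ → write a, move L, go to S
S | __[a]aa   read a → write b, move S, go to S
S | __[b]aa   read b → write b, move S, go to Q
Q | __[b]aa   read b → write b, move L, go to R
R | _[_]baa   read _ → write _, move R, go to R
R | __[b]aa   read b → write _, move L, go to S
S | _[_]_aa   read _ → write a, move R, go to Q
Q | _a[_]aa   read _ → write a, move L, go to S
S | _[a]aaa   read a → write b, move S, go to S
S | _[b]aaa   read b → write b, move S, go to Q
Q | _[b]aaa   read b → write b, move L, go to R
R | [_]baaa   read _ → write _, move R, go to R
R | _[b]aaa   read b → write _, move L, go to S
S | [_]_aaa   read _ → write a, move R, go to Q
Q | a[_]aaa   read _ → write a, move L, go to S
S | [a]aaaa   read a → write b, move S, go to S
S | [b]aaaa   read b → write b, move S, go to Q
Q | [b]aaaa
After 19 steps: state Q, head at -3, tape baaaa.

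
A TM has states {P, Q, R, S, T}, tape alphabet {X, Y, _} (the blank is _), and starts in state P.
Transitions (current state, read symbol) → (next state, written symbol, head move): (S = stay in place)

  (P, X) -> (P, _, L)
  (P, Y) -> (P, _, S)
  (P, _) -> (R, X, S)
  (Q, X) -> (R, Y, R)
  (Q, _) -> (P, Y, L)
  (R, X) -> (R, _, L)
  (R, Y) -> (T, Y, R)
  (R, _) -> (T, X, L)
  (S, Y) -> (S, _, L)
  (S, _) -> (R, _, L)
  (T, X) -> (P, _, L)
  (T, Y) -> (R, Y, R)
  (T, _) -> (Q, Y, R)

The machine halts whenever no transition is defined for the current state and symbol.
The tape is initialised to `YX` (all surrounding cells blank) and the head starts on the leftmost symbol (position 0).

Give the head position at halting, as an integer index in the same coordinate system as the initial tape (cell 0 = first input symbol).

P | __[Y]X__   read Y → write _, move S, go to P
P | __[_]X__   read _ → write X, move S, go to R
R | __[X]X__   read X → write _, move L, go to R
R | _[_]_X__   read _ → write X, move L, go to T
T | [_]X_X__   read _ → write Y, move R, go to Q
Q | Y[X]_X__   read X → write Y, move R, go to R
R | YY[_]X__   read _ → write X, move L, go to T
T | Y[Y]XX__   read Y → write Y, move R, go to R
R | YY[X]X__   read X → write _, move L, go to R
R | Y[Y]_X__   read Y → write Y, move R, go to T
T | YY[_]X__   read _ → write Y, move R, go to Q
Q | YYY[X]__   read X → write Y, move R, go to R
R | YYYY[_]_   read _ → write X, move L, go to T
T | YYY[Y]X_   read Y → write Y, move R, go to R
R | YYYY[X]_   read X → write _, move L, go to R
R | YYY[Y]__   read Y → write Y, move R, go to T
T | YYYY[_]_   read _ → write Y, move R, go to Q
Q | YYYYY[_]   read _ → write Y, move L, go to P
P | YYYY[Y]Y   read Y → write _, move S, go to P
P | YYYY[_]Y   read _ → write X, move S, go to R
R | YYYY[X]Y   read X → write _, move L, go to R
R | YYY[Y]_Y   read Y → write Y, move R, go to T
T | YYYY[_]Y   read _ → write Y, move R, go to Q
Q | YYYYY[Y]
At halt the head is at cell 3.

3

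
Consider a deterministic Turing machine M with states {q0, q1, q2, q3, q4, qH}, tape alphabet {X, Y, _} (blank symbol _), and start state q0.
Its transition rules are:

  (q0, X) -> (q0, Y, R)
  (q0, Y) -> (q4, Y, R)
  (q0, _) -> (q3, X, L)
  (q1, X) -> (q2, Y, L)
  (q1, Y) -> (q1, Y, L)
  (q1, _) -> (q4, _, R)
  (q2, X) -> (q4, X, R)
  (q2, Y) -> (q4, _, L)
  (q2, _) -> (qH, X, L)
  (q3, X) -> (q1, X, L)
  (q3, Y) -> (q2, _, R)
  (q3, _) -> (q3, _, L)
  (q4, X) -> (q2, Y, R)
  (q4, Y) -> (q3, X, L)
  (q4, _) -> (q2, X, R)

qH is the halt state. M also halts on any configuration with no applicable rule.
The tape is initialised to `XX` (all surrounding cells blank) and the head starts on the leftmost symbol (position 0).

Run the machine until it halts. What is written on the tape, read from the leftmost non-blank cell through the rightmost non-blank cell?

Y_XXX

q0 | [X]X___   read X → write Y, move R, go to q0
q0 | Y[X]___   read X → write Y, move R, go to q0
q0 | YY[_]__   read _ → write X, move L, go to q3
q3 | Y[Y]X__   read Y → write _, move R, go to q2
q2 | Y_[X]__   read X → write X, move R, go to q4
q4 | Y_X[_]_   read _ → write X, move R, go to q2
q2 | Y_XX[_]   read _ → write X, move L, go to qH
qH | Y_X[X]X
The non-blank tape span at halt is Y_XXX.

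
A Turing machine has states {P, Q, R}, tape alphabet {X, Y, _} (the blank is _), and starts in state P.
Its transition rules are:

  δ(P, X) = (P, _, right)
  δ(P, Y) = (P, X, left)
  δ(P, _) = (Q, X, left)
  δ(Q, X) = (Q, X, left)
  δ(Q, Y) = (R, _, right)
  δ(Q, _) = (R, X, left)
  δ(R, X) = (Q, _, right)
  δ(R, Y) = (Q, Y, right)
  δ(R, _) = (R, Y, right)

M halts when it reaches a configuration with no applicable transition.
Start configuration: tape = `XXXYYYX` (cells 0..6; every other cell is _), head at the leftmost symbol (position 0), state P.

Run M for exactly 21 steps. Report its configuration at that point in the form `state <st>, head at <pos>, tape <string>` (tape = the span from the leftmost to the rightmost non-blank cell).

P | [X]XXYYYX   read X → write _, move right, go to P
P | _[X]XYYYX   read X → write _, move right, go to P
P | __[X]YYYX   read X → write _, move right, go to P
P | ___[Y]YYX   read Y → write X, move left, go to P
P | __[_]XYYX   read _ → write X, move left, go to Q
Q | _[_]XXYYX   read _ → write X, move left, go to R
R | [_]XXXYYX   read _ → write Y, move right, go to R
R | Y[X]XXYYX   read X → write _, move right, go to Q
Q | Y_[X]XYYX   read X → write X, move left, go to Q
Q | Y[_]XXYYX   read _ → write X, move left, go to R
R | [Y]XXXYYX   read Y → write Y, move right, go to Q
Q | Y[X]XXYYX   read X → write X, move left, go to Q
Q | [Y]XXXYYX   read Y → write _, move right, go to R
R | _[X]XXYYX   read X → write _, move right, go to Q
Q | __[X]XYYX   read X → write X, move left, go to Q
Q | _[_]XXYYX   read _ → write X, move left, go to R
R | [_]XXXYYX   read _ → write Y, move right, go to R
R | Y[X]XXYYX   read X → write _, move right, go to Q
Q | Y_[X]XYYX   read X → write X, move left, go to Q
Q | Y[_]XXYYX   read _ → write X, move left, go to R
R | [Y]XXXYYX   read Y → write Y, move right, go to Q
Q | Y[X]XXYYX
After 21 steps: state Q, head at 1, tape YXXXYYX.

state Q, head at 1, tape YXXXYYX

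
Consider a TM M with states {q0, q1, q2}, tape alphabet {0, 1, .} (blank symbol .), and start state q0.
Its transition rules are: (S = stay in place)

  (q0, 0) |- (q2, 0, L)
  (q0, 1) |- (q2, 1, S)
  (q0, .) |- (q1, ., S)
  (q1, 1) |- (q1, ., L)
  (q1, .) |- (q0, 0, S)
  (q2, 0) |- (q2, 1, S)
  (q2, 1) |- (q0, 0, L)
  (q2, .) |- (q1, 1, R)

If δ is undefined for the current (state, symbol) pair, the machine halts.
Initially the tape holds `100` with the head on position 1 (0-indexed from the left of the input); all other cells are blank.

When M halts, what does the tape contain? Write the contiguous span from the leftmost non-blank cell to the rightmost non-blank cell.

q0 | ..1[0]0   read 0 → write 0, move L, go to q2
q2 | ..[1]00   read 1 → write 0, move L, go to q0
q0 | .[.]000   read . → write ., move S, go to q1
q1 | .[.]000   read . → write 0, move S, go to q0
q0 | .[0]000   read 0 → write 0, move L, go to q2
q2 | [.]0000   read . → write 1, move R, go to q1
q1 | 1[0]000
The non-blank tape span at halt is 10000.

10000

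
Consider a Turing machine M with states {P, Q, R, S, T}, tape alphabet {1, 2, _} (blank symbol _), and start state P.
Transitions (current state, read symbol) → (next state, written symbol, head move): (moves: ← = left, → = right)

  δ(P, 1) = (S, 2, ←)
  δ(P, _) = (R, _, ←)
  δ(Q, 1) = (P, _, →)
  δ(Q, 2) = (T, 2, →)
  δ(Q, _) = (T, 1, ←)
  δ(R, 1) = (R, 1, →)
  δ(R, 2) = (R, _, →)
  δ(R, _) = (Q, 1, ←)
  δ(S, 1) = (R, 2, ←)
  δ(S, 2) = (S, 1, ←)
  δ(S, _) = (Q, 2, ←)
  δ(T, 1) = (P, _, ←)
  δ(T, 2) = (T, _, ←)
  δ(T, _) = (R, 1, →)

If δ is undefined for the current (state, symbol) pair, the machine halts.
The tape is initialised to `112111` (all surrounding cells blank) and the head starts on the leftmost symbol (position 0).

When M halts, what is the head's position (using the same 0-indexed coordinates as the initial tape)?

5

P | ___[1]12111_   read 1 → write 2, move ←, go to S
S | __[_]212111_   read _ → write 2, move ←, go to Q
Q | _[_]2212111_   read _ → write 1, move ←, go to T
T | [_]12212111_   read _ → write 1, move →, go to R
R | 1[1]2212111_   read 1 → write 1, move →, go to R
R | 11[2]212111_   read 2 → write _, move →, go to R
R | 11_[2]12111_   read 2 → write _, move →, go to R
R | 11__[1]2111_   read 1 → write 1, move →, go to R
R | 11__1[2]111_   read 2 → write _, move →, go to R
R | 11__1_[1]11_   read 1 → write 1, move →, go to R
R | 11__1_1[1]1_   read 1 → write 1, move →, go to R
R | 11__1_11[1]_   read 1 → write 1, move →, go to R
R | 11__1_111[_]   read _ → write 1, move ←, go to Q
Q | 11__1_11[1]1   read 1 → write _, move →, go to P
P | 11__1_11_[1]   read 1 → write 2, move ←, go to S
S | 11__1_11[_]2   read _ → write 2, move ←, go to Q
Q | 11__1_1[1]22   read 1 → write _, move →, go to P
P | 11__1_1_[2]2
At halt the head is at cell 5.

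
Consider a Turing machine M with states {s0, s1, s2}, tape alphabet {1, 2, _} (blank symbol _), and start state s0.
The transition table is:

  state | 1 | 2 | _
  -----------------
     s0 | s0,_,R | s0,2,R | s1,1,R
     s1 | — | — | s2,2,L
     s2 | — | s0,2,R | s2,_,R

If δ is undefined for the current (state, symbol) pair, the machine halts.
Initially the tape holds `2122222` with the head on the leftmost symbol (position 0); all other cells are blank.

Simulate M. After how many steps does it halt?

9

state=s0 head=0 tape=[2]122222__   (s0,2)→(s0,2,R)
state=s0 head=1 tape=2[1]22222__   (s0,1)→(s0,_,R)
state=s0 head=2 tape=2_[2]2222__   (s0,2)→(s0,2,R)
state=s0 head=3 tape=2_2[2]222__   (s0,2)→(s0,2,R)
state=s0 head=4 tape=2_22[2]22__   (s0,2)→(s0,2,R)
state=s0 head=5 tape=2_222[2]2__   (s0,2)→(s0,2,R)
state=s0 head=6 tape=2_2222[2]__   (s0,2)→(s0,2,R)
state=s0 head=7 tape=2_22222[_]_   (s0,_)→(s1,1,R)
state=s1 head=8 tape=2_222221[_]   (s1,_)→(s2,2,L)
state=s2 head=7 tape=2_22222[1]2
M halts after 9 transitions.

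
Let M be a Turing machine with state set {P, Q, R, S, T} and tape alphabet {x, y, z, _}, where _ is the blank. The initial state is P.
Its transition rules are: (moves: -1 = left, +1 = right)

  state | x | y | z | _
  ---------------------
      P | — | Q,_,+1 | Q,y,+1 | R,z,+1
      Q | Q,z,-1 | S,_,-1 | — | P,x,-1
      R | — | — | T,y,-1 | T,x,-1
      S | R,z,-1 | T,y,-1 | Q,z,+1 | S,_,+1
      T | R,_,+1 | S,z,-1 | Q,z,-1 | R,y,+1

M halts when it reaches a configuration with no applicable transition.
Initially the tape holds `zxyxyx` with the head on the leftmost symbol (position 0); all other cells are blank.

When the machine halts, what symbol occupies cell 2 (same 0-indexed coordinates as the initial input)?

state=P head=0 tape=_[z]xyxyx   (P,z)→(Q,y,+1)
state=Q head=1 tape=_y[x]yxyx   (Q,x)→(Q,z,-1)
state=Q head=0 tape=_[y]zyxyx   (Q,y)→(S,_,-1)
state=S head=-1 tape=[_]_zyxyx   (S,_)→(S,_,+1)
state=S head=0 tape=_[_]zyxyx   (S,_)→(S,_,+1)
state=S head=1 tape=__[z]yxyx   (S,z)→(Q,z,+1)
state=Q head=2 tape=__z[y]xyx   (Q,y)→(S,_,-1)
state=S head=1 tape=__[z]_xyx   (S,z)→(Q,z,+1)
state=Q head=2 tape=__z[_]xyx   (Q,_)→(P,x,-1)
state=P head=1 tape=__[z]xxyx   (P,z)→(Q,y,+1)
state=Q head=2 tape=__y[x]xyx   (Q,x)→(Q,z,-1)
state=Q head=1 tape=__[y]zxyx   (Q,y)→(S,_,-1)
state=S head=0 tape=_[_]_zxyx   (S,_)→(S,_,+1)
state=S head=1 tape=__[_]zxyx   (S,_)→(S,_,+1)
state=S head=2 tape=___[z]xyx   (S,z)→(Q,z,+1)
state=Q head=3 tape=___z[x]yx   (Q,x)→(Q,z,-1)
state=Q head=2 tape=___[z]zyx
Cell 2 holds z when M halts.

z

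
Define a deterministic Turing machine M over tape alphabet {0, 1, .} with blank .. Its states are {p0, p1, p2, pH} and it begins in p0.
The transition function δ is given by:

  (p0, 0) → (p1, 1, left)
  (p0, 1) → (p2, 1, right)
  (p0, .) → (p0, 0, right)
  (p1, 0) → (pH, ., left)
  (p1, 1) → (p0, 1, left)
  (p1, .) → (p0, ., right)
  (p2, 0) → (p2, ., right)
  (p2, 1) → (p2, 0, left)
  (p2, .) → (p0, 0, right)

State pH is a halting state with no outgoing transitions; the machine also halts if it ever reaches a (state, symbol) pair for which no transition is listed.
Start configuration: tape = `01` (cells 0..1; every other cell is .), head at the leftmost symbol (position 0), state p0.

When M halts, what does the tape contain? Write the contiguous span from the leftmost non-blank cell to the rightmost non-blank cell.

10

state=p0 head=0 tape=..[0]1   (p0,0)→(p1,1,left)
state=p1 head=-1 tape=.[.]11   (p1,.)→(p0,.,right)
state=p0 head=0 tape=..[1]1   (p0,1)→(p2,1,right)
state=p2 head=1 tape=..1[1]   (p2,1)→(p2,0,left)
state=p2 head=0 tape=..[1]0   (p2,1)→(p2,0,left)
state=p2 head=-1 tape=.[.]00   (p2,.)→(p0,0,right)
state=p0 head=0 tape=.0[0]0   (p0,0)→(p1,1,left)
state=p1 head=-1 tape=.[0]10   (p1,0)→(pH,.,left)
state=pH head=-2 tape=[.].10
The non-blank tape span at halt is 10.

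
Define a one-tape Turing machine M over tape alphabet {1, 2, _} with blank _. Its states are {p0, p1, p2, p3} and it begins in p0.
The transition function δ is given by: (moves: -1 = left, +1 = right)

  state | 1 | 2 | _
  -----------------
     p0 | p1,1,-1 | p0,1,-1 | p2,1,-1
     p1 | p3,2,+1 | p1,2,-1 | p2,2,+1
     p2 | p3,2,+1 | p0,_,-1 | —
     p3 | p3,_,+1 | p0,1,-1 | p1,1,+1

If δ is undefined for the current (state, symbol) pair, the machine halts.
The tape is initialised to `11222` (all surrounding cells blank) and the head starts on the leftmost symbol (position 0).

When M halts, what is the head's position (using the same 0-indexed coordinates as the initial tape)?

p0 | ___[1]1222   read 1 → write 1, move -1, go to p1
p1 | __[_]11222   read _ → write 2, move +1, go to p2
p2 | __2[1]1222   read 1 → write 2, move +1, go to p3
p3 | __22[1]222   read 1 → write _, move +1, go to p3
p3 | __22_[2]22   read 2 → write 1, move -1, go to p0
p0 | __22[_]122   read _ → write 1, move -1, go to p2
p2 | __2[2]1122   read 2 → write _, move -1, go to p0
p0 | __[2]_1122   read 2 → write 1, move -1, go to p0
p0 | _[_]1_1122   read _ → write 1, move -1, go to p2
p2 | [_]11_1122
At halt the head is at cell -3.

-3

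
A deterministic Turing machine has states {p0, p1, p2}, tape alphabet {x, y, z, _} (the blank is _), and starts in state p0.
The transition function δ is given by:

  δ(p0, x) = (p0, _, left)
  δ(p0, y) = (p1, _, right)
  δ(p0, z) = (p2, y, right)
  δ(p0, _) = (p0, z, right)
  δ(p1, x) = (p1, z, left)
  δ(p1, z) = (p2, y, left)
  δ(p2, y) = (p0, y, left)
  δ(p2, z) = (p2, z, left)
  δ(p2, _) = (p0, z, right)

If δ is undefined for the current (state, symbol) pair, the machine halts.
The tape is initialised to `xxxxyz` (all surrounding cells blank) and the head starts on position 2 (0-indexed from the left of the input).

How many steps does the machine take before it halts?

14

p0 | _xx[x]xyz_   read x → write _, move left, go to p0
p0 | _x[x]_xyz_   read x → write _, move left, go to p0
p0 | _[x]__xyz_   read x → write _, move left, go to p0
p0 | [_]___xyz_   read _ → write z, move right, go to p0
p0 | z[_]__xyz_   read _ → write z, move right, go to p0
p0 | zz[_]_xyz_   read _ → write z, move right, go to p0
p0 | zzz[_]xyz_   read _ → write z, move right, go to p0
p0 | zzzz[x]yz_   read x → write _, move left, go to p0
p0 | zzz[z]_yz_   read z → write y, move right, go to p2
p2 | zzzy[_]yz_   read _ → write z, move right, go to p0
p0 | zzzyz[y]z_   read y → write _, move right, go to p1
p1 | zzzyz_[z]_   read z → write y, move left, go to p2
p2 | zzzyz[_]y_   read _ → write z, move right, go to p0
p0 | zzzyzz[y]_   read y → write _, move right, go to p1
p1 | zzzyzz_[_]
M halts after 14 transitions.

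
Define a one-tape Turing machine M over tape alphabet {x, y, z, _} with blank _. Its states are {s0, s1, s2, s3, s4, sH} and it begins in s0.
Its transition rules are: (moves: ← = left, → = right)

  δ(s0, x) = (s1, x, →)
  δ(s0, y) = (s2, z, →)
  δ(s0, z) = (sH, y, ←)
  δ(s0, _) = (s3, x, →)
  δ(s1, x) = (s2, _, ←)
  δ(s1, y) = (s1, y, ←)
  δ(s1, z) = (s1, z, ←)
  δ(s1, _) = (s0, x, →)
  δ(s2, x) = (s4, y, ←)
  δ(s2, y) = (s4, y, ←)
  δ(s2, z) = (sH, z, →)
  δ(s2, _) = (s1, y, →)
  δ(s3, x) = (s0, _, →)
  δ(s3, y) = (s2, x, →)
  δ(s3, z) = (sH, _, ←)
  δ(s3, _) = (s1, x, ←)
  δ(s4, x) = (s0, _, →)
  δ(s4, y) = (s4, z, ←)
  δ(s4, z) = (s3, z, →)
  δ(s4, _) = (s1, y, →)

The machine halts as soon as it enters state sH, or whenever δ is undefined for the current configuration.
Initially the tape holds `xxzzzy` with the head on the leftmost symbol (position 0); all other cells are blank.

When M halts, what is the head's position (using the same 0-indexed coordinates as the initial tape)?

s0 | __[x]xzzzy   read x → write x, move →, go to s1
s1 | __x[x]zzzy   read x → write _, move ←, go to s2
s2 | __[x]_zzzy   read x → write y, move ←, go to s4
s4 | _[_]y_zzzy   read _ → write y, move →, go to s1
s1 | _y[y]_zzzy   read y → write y, move ←, go to s1
s1 | _[y]y_zzzy   read y → write y, move ←, go to s1
s1 | [_]yy_zzzy   read _ → write x, move →, go to s0
s0 | x[y]y_zzzy   read y → write z, move →, go to s2
s2 | xz[y]_zzzy   read y → write y, move ←, go to s4
s4 | x[z]y_zzzy   read z → write z, move →, go to s3
s3 | xz[y]_zzzy   read y → write x, move →, go to s2
s2 | xzx[_]zzzy   read _ → write y, move →, go to s1
s1 | xzxy[z]zzy   read z → write z, move ←, go to s1
s1 | xzx[y]zzzy   read y → write y, move ←, go to s1
s1 | xz[x]yzzzy   read x → write _, move ←, go to s2
s2 | x[z]_yzzzy   read z → write z, move →, go to sH
sH | xz[_]yzzzy
At halt the head is at cell 0.

0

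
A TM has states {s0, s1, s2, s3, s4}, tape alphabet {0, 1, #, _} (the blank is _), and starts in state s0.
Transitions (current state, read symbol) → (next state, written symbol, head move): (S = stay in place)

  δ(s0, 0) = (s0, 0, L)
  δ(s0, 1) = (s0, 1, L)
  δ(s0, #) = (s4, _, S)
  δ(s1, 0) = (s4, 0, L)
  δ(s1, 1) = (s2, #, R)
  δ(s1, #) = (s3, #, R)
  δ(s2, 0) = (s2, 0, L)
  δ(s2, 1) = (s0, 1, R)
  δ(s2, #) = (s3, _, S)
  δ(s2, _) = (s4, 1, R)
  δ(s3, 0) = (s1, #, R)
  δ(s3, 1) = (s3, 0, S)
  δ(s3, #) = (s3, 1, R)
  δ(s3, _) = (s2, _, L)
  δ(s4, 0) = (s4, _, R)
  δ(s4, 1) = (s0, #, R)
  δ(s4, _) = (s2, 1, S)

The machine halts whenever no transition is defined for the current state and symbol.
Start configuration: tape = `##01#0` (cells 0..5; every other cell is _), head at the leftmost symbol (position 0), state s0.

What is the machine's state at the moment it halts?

s0

s0 | _[#]#01#0   read # → write _, move S, go to s4
s4 | _[_]#01#0   read _ → write 1, move S, go to s2
s2 | _[1]#01#0   read 1 → write 1, move R, go to s0
s0 | _1[#]01#0   read # → write _, move S, go to s4
s4 | _1[_]01#0   read _ → write 1, move S, go to s2
s2 | _1[1]01#0   read 1 → write 1, move R, go to s0
s0 | _11[0]1#0   read 0 → write 0, move L, go to s0
s0 | _1[1]01#0   read 1 → write 1, move L, go to s0
s0 | _[1]101#0   read 1 → write 1, move L, go to s0
s0 | [_]1101#0
No transition is defined for (s0, _); M halts in state s0.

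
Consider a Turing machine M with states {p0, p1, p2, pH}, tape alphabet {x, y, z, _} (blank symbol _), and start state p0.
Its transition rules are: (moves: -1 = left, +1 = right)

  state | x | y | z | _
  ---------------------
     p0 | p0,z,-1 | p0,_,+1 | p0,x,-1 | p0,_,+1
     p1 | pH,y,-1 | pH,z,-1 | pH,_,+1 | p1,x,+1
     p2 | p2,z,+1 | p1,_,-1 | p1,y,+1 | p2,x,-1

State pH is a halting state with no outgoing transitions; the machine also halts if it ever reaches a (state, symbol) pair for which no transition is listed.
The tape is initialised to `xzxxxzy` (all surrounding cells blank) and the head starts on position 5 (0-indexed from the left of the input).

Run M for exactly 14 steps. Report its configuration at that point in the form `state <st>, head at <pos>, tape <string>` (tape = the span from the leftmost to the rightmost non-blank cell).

state p0, head at -1, tape zxzzzxy

state=p0 head=5 tape=_xzxxx[z]y   (p0,z)→(p0,x,-1)
state=p0 head=4 tape=_xzxx[x]xy   (p0,x)→(p0,z,-1)
state=p0 head=3 tape=_xzx[x]zxy   (p0,x)→(p0,z,-1)
state=p0 head=2 tape=_xz[x]zzxy   (p0,x)→(p0,z,-1)
state=p0 head=1 tape=_x[z]zzzxy   (p0,z)→(p0,x,-1)
state=p0 head=0 tape=_[x]xzzzxy   (p0,x)→(p0,z,-1)
state=p0 head=-1 tape=[_]zxzzzxy   (p0,_)→(p0,_,+1)
state=p0 head=0 tape=_[z]xzzzxy   (p0,z)→(p0,x,-1)
state=p0 head=-1 tape=[_]xxzzzxy   (p0,_)→(p0,_,+1)
state=p0 head=0 tape=_[x]xzzzxy   (p0,x)→(p0,z,-1)
state=p0 head=-1 tape=[_]zxzzzxy   (p0,_)→(p0,_,+1)
state=p0 head=0 tape=_[z]xzzzxy   (p0,z)→(p0,x,-1)
state=p0 head=-1 tape=[_]xxzzzxy   (p0,_)→(p0,_,+1)
state=p0 head=0 tape=_[x]xzzzxy   (p0,x)→(p0,z,-1)
state=p0 head=-1 tape=[_]zxzzzxy
After 14 steps: state p0, head at -1, tape zxzzzxy.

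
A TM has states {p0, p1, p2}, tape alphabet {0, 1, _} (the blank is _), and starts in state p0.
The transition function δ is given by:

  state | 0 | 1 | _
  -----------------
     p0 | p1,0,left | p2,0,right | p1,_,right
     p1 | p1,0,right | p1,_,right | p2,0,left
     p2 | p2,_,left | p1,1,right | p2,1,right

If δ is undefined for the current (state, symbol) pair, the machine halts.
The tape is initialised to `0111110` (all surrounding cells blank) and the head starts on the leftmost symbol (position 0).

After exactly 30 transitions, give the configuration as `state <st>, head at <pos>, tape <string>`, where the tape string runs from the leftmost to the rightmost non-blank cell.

state p1, head at 8, tape 100____1100

p0 | __[0]111110__   read 0 → write 0, move left, go to p1
p1 | _[_]0111110__   read _ → write 0, move left, go to p2
p2 | [_]00111110__   read _ → write 1, move right, go to p2
p2 | 1[0]0111110__   read 0 → write _, move left, go to p2
p2 | [1]_0111110__   read 1 → write 1, move right, go to p1
p1 | 1[_]0111110__   read _ → write 0, move left, go to p2
p2 | [1]00111110__   read 1 → write 1, move right, go to p1
p1 | 1[0]0111110__   read 0 → write 0, move right, go to p1
p1 | 10[0]111110__   read 0 → write 0, move right, go to p1
p1 | 100[1]11110__   read 1 → write _, move right, go to p1
p1 | 100_[1]1110__   read 1 → write _, move right, go to p1
p1 | 100__[1]110__   read 1 → write _, move right, go to p1
p1 | 100___[1]10__   read 1 → write _, move right, go to p1
p1 | 100____[1]0__   read 1 → write _, move right, go to p1
p1 | 100_____[0]__   read 0 → write 0, move right, go to p1
p1 | 100_____0[_]_   read _ → write 0, move left, go to p2
p2 | 100_____[0]0_   read 0 → write _, move left, go to p2
p2 | 100____[_]_0_   read _ → write 1, move right, go to p2
p2 | 100____1[_]0_   read _ → write 1, move right, go to p2
p2 | 100____11[0]_   read 0 → write _, move left, go to p2
p2 | 100____1[1]__   read 1 → write 1, move right, go to p1
p1 | 100____11[_]_   read _ → write 0, move left, go to p2
p2 | 100____1[1]0_   read 1 → write 1, move right, go to p1
p1 | 100____11[0]_   read 0 → write 0, move right, go to p1
p1 | 100____110[_]   read _ → write 0, move left, go to p2
p2 | 100____11[0]0   read 0 → write _, move left, go to p2
p2 | 100____1[1]_0   read 1 → write 1, move right, go to p1
p1 | 100____11[_]0   read _ → write 0, move left, go to p2
p2 | 100____1[1]00   read 1 → write 1, move right, go to p1
p1 | 100____11[0]0   read 0 → write 0, move right, go to p1
p1 | 100____110[0]
After 30 steps: state p1, head at 8, tape 100____1100.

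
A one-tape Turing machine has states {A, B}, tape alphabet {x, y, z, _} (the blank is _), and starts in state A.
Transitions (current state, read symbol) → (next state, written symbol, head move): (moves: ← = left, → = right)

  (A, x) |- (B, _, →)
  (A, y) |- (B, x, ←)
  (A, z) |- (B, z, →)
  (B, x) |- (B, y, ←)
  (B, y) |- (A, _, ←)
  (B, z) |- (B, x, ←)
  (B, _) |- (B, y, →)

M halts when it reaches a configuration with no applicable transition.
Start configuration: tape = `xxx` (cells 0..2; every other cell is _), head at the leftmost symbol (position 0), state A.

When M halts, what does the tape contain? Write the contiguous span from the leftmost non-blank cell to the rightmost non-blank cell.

A | __[x]xx   read x → write _, move →, go to B
B | ___[x]x   read x → write y, move ←, go to B
B | __[_]yx   read _ → write y, move →, go to B
B | __y[y]x   read y → write _, move ←, go to A
A | __[y]_x   read y → write x, move ←, go to B
B | _[_]x_x   read _ → write y, move →, go to B
B | _y[x]_x   read x → write y, move ←, go to B
B | _[y]y_x   read y → write _, move ←, go to A
A | [_]_y_x
The non-blank tape span at halt is y_x.

y_x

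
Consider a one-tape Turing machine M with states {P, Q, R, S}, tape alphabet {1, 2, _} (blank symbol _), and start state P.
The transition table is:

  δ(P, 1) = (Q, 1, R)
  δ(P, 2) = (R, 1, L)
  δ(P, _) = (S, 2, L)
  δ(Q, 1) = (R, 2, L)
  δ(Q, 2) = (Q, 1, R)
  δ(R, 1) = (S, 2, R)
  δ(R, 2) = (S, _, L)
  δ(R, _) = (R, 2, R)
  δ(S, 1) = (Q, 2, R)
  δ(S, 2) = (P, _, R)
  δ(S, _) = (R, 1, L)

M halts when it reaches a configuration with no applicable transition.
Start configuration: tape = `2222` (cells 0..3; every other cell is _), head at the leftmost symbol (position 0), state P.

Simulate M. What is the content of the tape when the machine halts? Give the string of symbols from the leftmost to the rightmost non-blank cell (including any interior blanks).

22_2_121

P | __[2]222__   read 2 → write 1, move L, go to R
R | _[_]1222__   read _ → write 2, move R, go to R
R | _2[1]222__   read 1 → write 2, move R, go to S
S | _22[2]22__   read 2 → write _, move R, go to P
P | _22_[2]2__   read 2 → write 1, move L, go to R
R | _22[_]12__   read _ → write 2, move R, go to R
R | _222[1]2__   read 1 → write 2, move R, go to S
S | _2222[2]__   read 2 → write _, move R, go to P
P | _2222_[_]_   read _ → write 2, move L, go to S
S | _2222[_]2_   read _ → write 1, move L, go to R
R | _222[2]12_   read 2 → write _, move L, go to S
S | _22[2]_12_   read 2 → write _, move R, go to P
P | _22_[_]12_   read _ → write 2, move L, go to S
S | _22[_]212_   read _ → write 1, move L, go to R
R | _2[2]1212_   read 2 → write _, move L, go to S
S | _[2]_1212_   read 2 → write _, move R, go to P
P | __[_]1212_   read _ → write 2, move L, go to S
S | _[_]21212_   read _ → write 1, move L, go to R
R | [_]121212_   read _ → write 2, move R, go to R
R | 2[1]21212_   read 1 → write 2, move R, go to S
S | 22[2]1212_   read 2 → write _, move R, go to P
P | 22_[1]212_   read 1 → write 1, move R, go to Q
Q | 22_1[2]12_   read 2 → write 1, move R, go to Q
Q | 22_11[1]2_   read 1 → write 2, move L, go to R
R | 22_1[1]22_   read 1 → write 2, move R, go to S
S | 22_12[2]2_   read 2 → write _, move R, go to P
P | 22_12_[2]_   read 2 → write 1, move L, go to R
R | 22_12[_]1_   read _ → write 2, move R, go to R
R | 22_122[1]_   read 1 → write 2, move R, go to S
S | 22_1222[_]   read _ → write 1, move L, go to R
R | 22_122[2]1   read 2 → write _, move L, go to S
S | 22_12[2]_1   read 2 → write _, move R, go to P
P | 22_12_[_]1   read _ → write 2, move L, go to S
S | 22_12[_]21   read _ → write 1, move L, go to R
R | 22_1[2]121   read 2 → write _, move L, go to S
S | 22_[1]_121   read 1 → write 2, move R, go to Q
Q | 22_2[_]121
The non-blank tape span at halt is 22_2_121.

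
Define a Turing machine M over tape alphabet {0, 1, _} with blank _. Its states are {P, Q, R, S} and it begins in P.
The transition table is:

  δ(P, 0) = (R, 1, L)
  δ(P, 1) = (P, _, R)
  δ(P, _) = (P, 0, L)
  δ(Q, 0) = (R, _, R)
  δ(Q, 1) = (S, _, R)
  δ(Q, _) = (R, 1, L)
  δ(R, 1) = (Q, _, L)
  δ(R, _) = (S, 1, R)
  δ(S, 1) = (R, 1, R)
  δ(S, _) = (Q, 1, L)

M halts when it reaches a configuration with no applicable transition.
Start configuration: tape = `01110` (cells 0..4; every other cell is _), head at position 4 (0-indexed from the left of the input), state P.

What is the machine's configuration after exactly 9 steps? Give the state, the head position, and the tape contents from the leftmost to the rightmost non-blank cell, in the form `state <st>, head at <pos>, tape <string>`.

state R, head at 3, tape 1111

P | 0111[0]   read 0 → write 1, move L, go to R
R | 011[1]1   read 1 → write _, move L, go to Q
Q | 01[1]_1   read 1 → write _, move R, go to S
S | 01_[_]1   read _ → write 1, move L, go to Q
Q | 01[_]11   read _ → write 1, move L, go to R
R | 0[1]111   read 1 → write _, move L, go to Q
Q | [0]_111   read 0 → write _, move R, go to R
R | _[_]111   read _ → write 1, move R, go to S
S | _1[1]11   read 1 → write 1, move R, go to R
R | _11[1]1
After 9 steps: state R, head at 3, tape 1111.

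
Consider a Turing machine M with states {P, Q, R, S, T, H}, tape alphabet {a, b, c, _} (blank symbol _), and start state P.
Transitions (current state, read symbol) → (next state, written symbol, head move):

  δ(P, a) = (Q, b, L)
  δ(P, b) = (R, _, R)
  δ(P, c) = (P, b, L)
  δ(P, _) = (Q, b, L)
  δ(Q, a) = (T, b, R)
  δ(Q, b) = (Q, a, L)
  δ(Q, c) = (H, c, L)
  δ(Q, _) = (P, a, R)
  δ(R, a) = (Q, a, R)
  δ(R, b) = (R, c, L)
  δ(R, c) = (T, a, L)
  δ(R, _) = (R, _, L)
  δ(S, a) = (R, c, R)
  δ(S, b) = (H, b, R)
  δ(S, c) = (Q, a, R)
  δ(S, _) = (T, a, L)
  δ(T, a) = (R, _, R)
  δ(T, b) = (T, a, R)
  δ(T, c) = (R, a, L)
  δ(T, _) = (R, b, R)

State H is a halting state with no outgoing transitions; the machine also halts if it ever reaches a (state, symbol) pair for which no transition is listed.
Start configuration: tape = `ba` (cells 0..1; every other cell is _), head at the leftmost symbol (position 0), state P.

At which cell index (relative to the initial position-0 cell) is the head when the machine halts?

3

P | [b]a____   read b → write _, move R, go to R
R | _[a]____   read a → write a, move R, go to Q
Q | _a[_]___   read _ → write a, move R, go to P
P | _aa[_]__   read _ → write b, move L, go to Q
Q | _a[a]b__   read a → write b, move R, go to T
T | _ab[b]__   read b → write a, move R, go to T
T | _aba[_]_   read _ → write b, move R, go to R
R | _abab[_]   read _ → write _, move L, go to R
R | _aba[b]_   read b → write c, move L, go to R
R | _ab[a]c_   read a → write a, move R, go to Q
Q | _aba[c]_   read c → write c, move L, go to H
H | _ab[a]c_
At halt the head is at cell 3.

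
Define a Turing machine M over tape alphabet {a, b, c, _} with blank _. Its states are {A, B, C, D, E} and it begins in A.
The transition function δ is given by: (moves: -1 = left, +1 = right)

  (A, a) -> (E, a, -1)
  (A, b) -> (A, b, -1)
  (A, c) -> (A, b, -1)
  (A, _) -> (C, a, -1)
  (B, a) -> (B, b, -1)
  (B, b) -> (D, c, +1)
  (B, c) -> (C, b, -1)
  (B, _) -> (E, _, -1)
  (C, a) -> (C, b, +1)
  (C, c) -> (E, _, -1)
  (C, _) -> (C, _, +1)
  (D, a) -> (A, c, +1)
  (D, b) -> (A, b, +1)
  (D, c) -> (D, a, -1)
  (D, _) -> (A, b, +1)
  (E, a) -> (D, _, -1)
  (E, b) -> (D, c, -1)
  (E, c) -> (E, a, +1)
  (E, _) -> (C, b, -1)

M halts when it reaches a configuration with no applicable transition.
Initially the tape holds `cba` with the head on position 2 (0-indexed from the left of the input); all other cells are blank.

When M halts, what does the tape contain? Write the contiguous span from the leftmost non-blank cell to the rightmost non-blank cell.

A | ____cb[a]   read a → write a, move -1, go to E
E | ____c[b]a   read b → write c, move -1, go to D
D | ____[c]ca   read c → write a, move -1, go to D
D | ___[_]aca   read _ → write b, move +1, go to A
A | ___b[a]ca   read a → write a, move -1, go to E
E | ___[b]aca   read b → write c, move -1, go to D
D | __[_]caca   read _ → write b, move +1, go to A
A | __b[c]aca   read c → write b, move -1, go to A
A | __[b]baca   read b → write b, move -1, go to A
A | _[_]bbaca   read _ → write a, move -1, go to C
C | [_]abbaca   read _ → write _, move +1, go to C
C | _[a]bbaca   read a → write b, move +1, go to C
C | _b[b]baca
The non-blank tape span at halt is bbbaca.

bbbaca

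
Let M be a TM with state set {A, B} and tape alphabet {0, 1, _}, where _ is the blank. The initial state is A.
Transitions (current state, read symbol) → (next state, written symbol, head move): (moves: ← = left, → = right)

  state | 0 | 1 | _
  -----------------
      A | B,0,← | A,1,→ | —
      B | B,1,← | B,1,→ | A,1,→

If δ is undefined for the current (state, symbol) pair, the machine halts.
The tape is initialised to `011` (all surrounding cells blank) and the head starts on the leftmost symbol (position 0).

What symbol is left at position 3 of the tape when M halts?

A | _[0]11__   read 0 → write 0, move ←, go to B
B | [_]011__   read _ → write 1, move →, go to A
A | 1[0]11__   read 0 → write 0, move ←, go to B
B | [1]011__   read 1 → write 1, move →, go to B
B | 1[0]11__   read 0 → write 1, move ←, go to B
B | [1]111__   read 1 → write 1, move →, go to B
B | 1[1]11__   read 1 → write 1, move →, go to B
B | 11[1]1__   read 1 → write 1, move →, go to B
B | 111[1]__   read 1 → write 1, move →, go to B
B | 1111[_]_   read _ → write 1, move →, go to A
A | 11111[_]
Cell 3 holds 1 when M halts.

1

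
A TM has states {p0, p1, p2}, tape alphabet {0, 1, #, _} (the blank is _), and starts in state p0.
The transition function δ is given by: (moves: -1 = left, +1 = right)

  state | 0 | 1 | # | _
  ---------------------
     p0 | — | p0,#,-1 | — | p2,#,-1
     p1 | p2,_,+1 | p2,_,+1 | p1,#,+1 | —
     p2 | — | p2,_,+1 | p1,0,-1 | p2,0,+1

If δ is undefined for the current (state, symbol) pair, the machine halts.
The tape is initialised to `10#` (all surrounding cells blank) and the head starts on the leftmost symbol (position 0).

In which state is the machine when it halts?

p2

p0 | __[1]0#   read 1 → write #, move -1, go to p0
p0 | _[_]#0#   read _ → write #, move -1, go to p2
p2 | [_]##0#   read _ → write 0, move +1, go to p2
p2 | 0[#]#0#   read # → write 0, move -1, go to p1
p1 | [0]0#0#   read 0 → write _, move +1, go to p2
p2 | _[0]#0#
No transition is defined for (p2, 0); M halts in state p2.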